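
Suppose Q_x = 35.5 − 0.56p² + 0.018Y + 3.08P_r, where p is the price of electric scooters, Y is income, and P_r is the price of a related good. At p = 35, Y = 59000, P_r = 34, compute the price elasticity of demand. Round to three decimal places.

First evaluate Q_x: 35.5 − 0.56(35)² + 0.018(59000) + 3.08(34) = 35.5 − 686 + 1062 + 104.72 = 516.22.
∂Q_x/∂p = −2·0.56·p = -39.2, so E_p = -39.2·(35/516.22) ≈ -2.658.
|E_p| > 1: demand is elastic.

-2.658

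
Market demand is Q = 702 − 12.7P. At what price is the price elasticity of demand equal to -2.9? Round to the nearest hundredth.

41.10

Set −bP/(a − bP) = −2.9 ⇒ bP = 2.9(a − bP) ⇒ bP(1+2.9) = 2.9·a.
P = 2.9·702/(12.7·3.9) ≈ 41.10.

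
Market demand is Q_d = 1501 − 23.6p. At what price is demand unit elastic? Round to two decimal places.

31.80

For linear demand Q_d = a − bp, E = −bp/(a − bp). |E| = 1 ⇒ bp = a − bp ⇒ p = a/(2b).
p = 1501/(2·23.6) ≈ 31.80.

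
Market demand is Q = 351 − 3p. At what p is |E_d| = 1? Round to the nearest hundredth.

58.50

For linear demand Q = a − bp, E = −bp/(a − bp). |E| = 1 ⇒ bp = a − bp ⇒ p = a/(2b).
p = 351/(2·3) = 58.50.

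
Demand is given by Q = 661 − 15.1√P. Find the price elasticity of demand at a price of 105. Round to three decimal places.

-0.153

At P = 105, Q = 506.271.
dQ/dP = −15.1/(2√P) = −15.1/(2·10.247).
Point elasticity E = (dQ/dP)·(P/Q) = -0.7368 × 105/506.271 ≈ -0.153.
|E| < 1, so demand is inelastic at this price.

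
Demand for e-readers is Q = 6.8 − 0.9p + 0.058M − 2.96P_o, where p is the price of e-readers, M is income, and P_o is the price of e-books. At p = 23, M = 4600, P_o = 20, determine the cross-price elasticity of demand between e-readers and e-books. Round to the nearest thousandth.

Evaluating quantity at (p, M, P_o) gives Q = 6.8 − 0.9(23) + 0.058(4600) − 2.96(20) = 6.8 − 20.7 + 266.8 − 59.2 = 193.7.
∂Q/∂P_o = −2.96, so E_xy = -2.96·(20/193.7) ≈ -0.306.
E_xy < 0: the goods are complements.

-0.306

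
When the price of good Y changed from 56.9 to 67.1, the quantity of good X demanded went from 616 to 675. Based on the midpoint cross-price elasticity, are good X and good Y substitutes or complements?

substitutes

%ΔQ_x = (675 − 616)/[(616+675)/2] = 59/645.5 ≈ 0.0914.
%ΔP_y = (67.1 − 56.9)/[(56.9+67.1)/2] ≈ 0.1645.
E_xy = 0.0914/0.1645 ≈ 0.556.
E_xy > 0, so the goods are substitutes.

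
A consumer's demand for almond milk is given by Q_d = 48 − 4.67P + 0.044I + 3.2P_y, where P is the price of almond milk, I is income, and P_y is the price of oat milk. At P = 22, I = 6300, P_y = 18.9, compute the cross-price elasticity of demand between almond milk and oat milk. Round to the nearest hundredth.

0.21

Evaluating quantity at (P, I, P_y) gives Q_d = 48 − 4.67(22) + 0.044(6300) + 3.2(18.9) = 48 − 102.74 + 277.2 + 60.48 = 282.94.
∂Q_d/∂P_y = +3.2, so E_xy = 3.2·(18.9/282.94) ≈ 0.21.
E_xy > 0: the goods are substitutes.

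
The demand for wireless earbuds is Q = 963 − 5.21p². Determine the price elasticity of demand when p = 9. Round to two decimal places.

At p = 9, Q = 540.99.
dQ/dp = −2·5.21·p = −93.78.
Point elasticity E = (dQ/dp)·(p/Q) = -93.78 × 9/540.99 ≈ -1.56.
|E| > 1, so demand is elastic at this price.

-1.56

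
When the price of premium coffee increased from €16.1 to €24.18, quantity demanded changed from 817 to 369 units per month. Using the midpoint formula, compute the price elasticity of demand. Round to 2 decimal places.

-1.88

%ΔQ = (369 − 817)/[(817 + 369)/2] = -448/593 ≈ -0.7555.
%ΔP = (24.18 − 16.1)/[(16.1 + 24.18)/2] = 8.08/20.14 ≈ 0.4012.
Arc elasticity E = %ΔQ/%ΔP ≈ -0.7555/0.4012 ≈ -1.88.
|E| > 1: demand is elastic over this range.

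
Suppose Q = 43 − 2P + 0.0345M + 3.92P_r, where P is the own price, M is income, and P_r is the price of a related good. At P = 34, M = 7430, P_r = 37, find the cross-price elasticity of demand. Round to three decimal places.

0.385

First evaluate Q: 43 − 2(34) + 0.0345(7430) + 3.92(37) = 43 − 68 + 256.335 + 145.04 = 376.375.
∂Q/∂P_r = +3.92, so E_xy = 3.92·(37/376.375) ≈ 0.385.
E_xy > 0: the goods are substitutes.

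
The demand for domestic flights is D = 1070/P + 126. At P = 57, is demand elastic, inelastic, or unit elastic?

inelastic

At P = 57, D = 144.7719.
dD/dP = −1070/P² = −0.3293.
Point elasticity E = (dD/dP)·(P/D) = -0.3293 × 57/144.7719 ≈ -0.130.
|E| ≈ 0.130 < 1, so demand is inelastic.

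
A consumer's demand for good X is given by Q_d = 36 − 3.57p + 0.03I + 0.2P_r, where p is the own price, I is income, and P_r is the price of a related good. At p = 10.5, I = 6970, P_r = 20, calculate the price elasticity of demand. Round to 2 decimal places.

Evaluating quantity at (p, I, P_r) gives Q_d = 36 − 3.57(10.5) + 0.03(6970) + 0.2(20) = 36 − 37.485 + 209.1 + 4 = 211.615.
∂Q_d/∂p = −3.57, so E_p = (−3.57)·(10.5/211.615) ≈ -0.18.
|E_p| < 1: demand is inelastic.

-0.18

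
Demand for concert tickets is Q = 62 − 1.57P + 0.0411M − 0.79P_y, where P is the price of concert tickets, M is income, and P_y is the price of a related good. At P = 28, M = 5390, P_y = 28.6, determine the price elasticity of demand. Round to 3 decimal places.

-0.203

Q = 62 − 1.57(28) + 0.0411(5390) − 0.79(28.6) = 62 − 43.96 + 221.529 − 22.594 = 216.975.
∂Q/∂P = −1.57, so E_p = (−1.57)·(28/216.975) ≈ -0.203.
|E_p| < 1: demand is inelastic.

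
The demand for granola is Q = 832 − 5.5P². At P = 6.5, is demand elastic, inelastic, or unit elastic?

inelastic

At P = 6.5, Q = 599.625.
dQ/dP = −2·5.5·P = −71.5.
Point elasticity E = (dQ/dP)·(P/Q) = -71.5 × 6.5/599.625 ≈ -0.775.
|E| ≈ 0.775 < 1, so demand is inelastic.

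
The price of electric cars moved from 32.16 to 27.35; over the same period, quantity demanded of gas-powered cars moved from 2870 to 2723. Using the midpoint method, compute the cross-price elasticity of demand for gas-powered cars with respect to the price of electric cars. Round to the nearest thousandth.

%ΔQ_x = (2723 − 2870)/[(2870+2723)/2] = -147/2796.5 ≈ -0.0526.
%ΔP_y = (27.35 − 32.16)/[(32.16+27.35)/2] ≈ -0.1617.
E_xy = -0.0526/-0.1617 ≈ 0.325.
E_xy > 0, so gas-powered cars and electric cars are substitutes.

0.325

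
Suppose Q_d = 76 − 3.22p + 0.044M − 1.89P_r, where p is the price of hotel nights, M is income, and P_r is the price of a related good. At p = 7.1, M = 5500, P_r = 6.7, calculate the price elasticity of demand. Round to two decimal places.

-0.08

Substituting, Q_d = 76 − 3.22(7.1) + 0.044(5500) − 1.89(6.7) = 76 − 22.862 + 242 − 12.663 = 282.475.
∂Q_d/∂p = −3.22, so E_p = (−3.22)·(7.1/282.475) ≈ -0.08.
|E_p| < 1: demand is inelastic.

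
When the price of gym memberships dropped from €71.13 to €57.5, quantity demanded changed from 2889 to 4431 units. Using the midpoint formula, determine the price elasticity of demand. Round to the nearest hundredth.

-1.99

%Δq = (4431 − 2889)/[(2889 + 4431)/2] = 1542/3660 ≈ 0.4213.
%ΔP = (57.5 − 71.13)/[(71.13 + 57.5)/2] = -13.63/64.315 ≈ -0.2119.
Arc elasticity E = %Δq/%ΔP ≈ 0.4213/-0.2119 ≈ -1.99.
|E| > 1: demand is elastic over this range.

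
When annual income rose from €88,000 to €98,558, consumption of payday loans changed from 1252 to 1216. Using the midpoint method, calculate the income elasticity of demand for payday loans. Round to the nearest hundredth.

-0.26

%ΔQ = (1216 − 1252)/[(1252+1216)/2] = -36/1234 ≈ -0.0292.
%ΔI = (98,558 − 88,000)/[(88,000+98,558)/2] = 10558/93279 ≈ 0.1132.
E_I = %ΔQ/%ΔI ≈ -0.26.
E_I < 0: inferior good.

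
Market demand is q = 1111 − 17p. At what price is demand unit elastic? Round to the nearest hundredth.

32.68

For linear demand q = a − bp, E = −bp/(a − bp). |E| = 1 ⇒ bp = a − bp ⇒ p = a/(2b).
p = 1111/(2·17) ≈ 32.68.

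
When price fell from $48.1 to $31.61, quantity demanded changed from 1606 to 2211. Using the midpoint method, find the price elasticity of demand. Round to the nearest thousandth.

-0.766

%Δq = (2211 − 1606)/[(1606 + 2211)/2] = 605/1908.5 ≈ 0.3170.
%ΔP = (31.61 − 48.1)/[(48.1 + 31.61)/2] = -16.49/39.855 ≈ -0.4137.
Arc elasticity E = %Δq/%ΔP ≈ 0.3170/-0.4137 ≈ -0.766.
|E| < 1: demand is inelastic over this range.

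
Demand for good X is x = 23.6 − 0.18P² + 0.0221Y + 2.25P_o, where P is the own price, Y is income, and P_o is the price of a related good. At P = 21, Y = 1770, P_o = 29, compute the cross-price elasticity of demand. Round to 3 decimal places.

1.343

First evaluate x: 23.6 − 0.18(21)² + 0.0221(1770) + 2.25(29) = 23.6 − 79.38 + 39.117 + 65.25 = 48.587.
∂x/∂P_o = +2.25, so E_xy = 2.25·(29/48.587) ≈ 1.343.
E_xy > 0: the goods are substitutes.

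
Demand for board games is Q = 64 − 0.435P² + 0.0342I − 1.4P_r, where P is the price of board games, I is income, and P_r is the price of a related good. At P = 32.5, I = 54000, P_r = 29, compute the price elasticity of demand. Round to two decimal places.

-0.65

Evaluating quantity at (P, I, P_r) gives Q = 64 − 0.435(32.5)² + 0.0342(54000) − 1.4(29) = 64 − 459.4688 + 1846.8 − 40.6 = 1410.7313.
∂Q/∂P = −2·0.435·P = -28.275, so E_p = -28.275·(32.5/1410.7313) ≈ -0.65.
|E_p| < 1: demand is inelastic.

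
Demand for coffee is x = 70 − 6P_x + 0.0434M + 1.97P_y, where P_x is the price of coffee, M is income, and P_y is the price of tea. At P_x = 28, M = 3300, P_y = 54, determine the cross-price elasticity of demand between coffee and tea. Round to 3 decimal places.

x = 70 − 6(28) + 0.0434(3300) + 1.97(54) = 70 − 168 + 143.22 + 106.38 = 151.6.
∂x/∂P_y = +1.97, so E_xy = 1.97·(54/151.6) ≈ 0.702.
E_xy > 0: the goods are substitutes.

0.702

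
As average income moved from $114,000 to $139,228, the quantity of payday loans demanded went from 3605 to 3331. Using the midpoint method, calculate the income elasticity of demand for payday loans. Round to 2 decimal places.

-0.40

%ΔQ = (3331 − 3605)/[(3605+3331)/2] = -274/3468 ≈ -0.0790.
%ΔM = (139,228 − 114,000)/[(114,000+139,228)/2] = 25228/126614 ≈ 0.1993.
E_I = %ΔQ/%ΔM ≈ -0.40.
E_I < 0: inferior good.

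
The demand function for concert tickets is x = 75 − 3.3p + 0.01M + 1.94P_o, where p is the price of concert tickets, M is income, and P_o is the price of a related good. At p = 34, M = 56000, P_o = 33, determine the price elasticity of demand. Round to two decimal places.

-0.19

Evaluating quantity at (p, M, P_o) gives x = 75 − 3.3(34) + 0.01(56000) + 1.94(33) = 75 − 112.2 + 560 + 64.02 = 586.82.
∂x/∂p = −3.3, so E_p = (−3.3)·(34/586.82) ≈ -0.19.
|E_p| < 1: demand is inelastic.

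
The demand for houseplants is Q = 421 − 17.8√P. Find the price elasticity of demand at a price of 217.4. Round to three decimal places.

-0.828

At P = 217.4, Q = 158.5481.
dQ/dP = −17.8/(2√P) = −17.8/(2·14.7445).
Point elasticity E = (dQ/dP)·(P/Q) = -0.6036 × 217.4/158.5481 ≈ -0.828.
|E| < 1, so demand is inelastic at this price.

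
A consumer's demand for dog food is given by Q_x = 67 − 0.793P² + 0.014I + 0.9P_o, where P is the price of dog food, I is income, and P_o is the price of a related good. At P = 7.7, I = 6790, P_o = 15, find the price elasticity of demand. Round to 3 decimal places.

-0.732

Q_x = 67 − 0.793(7.7)² + 0.014(6790) + 0.9(15) = 67 − 47.017 + 95.06 + 13.5 = 128.543.
∂Q_x/∂P = −2·0.793·P = -12.2122, so E_p = -12.2122·(7.7/128.543) ≈ -0.732.
|E_p| < 1: demand is inelastic.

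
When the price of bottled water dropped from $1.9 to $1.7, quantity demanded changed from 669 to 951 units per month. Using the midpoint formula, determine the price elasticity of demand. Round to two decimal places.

%Δq = (951 − 669)/[(669 + 951)/2] = 282/810 ≈ 0.3481.
%Δp = (1.7 − 1.9)/[(1.9 + 1.7)/2] = -0.2/1.8 ≈ -0.1111.
Arc elasticity E = %Δq/%Δp ≈ 0.3481/-0.1111 ≈ -3.13.
|E| > 1: demand is elastic over this range.

-3.13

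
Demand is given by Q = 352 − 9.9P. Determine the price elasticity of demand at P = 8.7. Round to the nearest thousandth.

At P = 8.7, Q = 265.87.
dQ/dP = −9.9.
Point elasticity E = (dQ/dP)·(P/Q) = -9.9 × 8.7/265.87 ≈ -0.324.
|E| < 1, so demand is inelastic at this price.

-0.324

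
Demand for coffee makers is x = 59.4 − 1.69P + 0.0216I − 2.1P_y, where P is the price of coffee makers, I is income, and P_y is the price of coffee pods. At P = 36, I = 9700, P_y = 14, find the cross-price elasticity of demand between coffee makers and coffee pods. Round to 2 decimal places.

Substituting, x = 59.4 − 1.69(36) + 0.0216(9700) − 2.1(14) = 59.4 − 60.84 + 209.52 − 29.4 = 178.68.
∂x/∂P_y = −2.1, so E_xy = -2.1·(14/178.68) ≈ -0.16.
E_xy < 0: the goods are complements.

-0.16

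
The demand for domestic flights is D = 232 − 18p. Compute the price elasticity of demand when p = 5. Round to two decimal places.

-0.63

At p = 5, D = 142.
dD/dp = −18.
Point elasticity E = (dD/dp)·(p/D) = -18 × 5/142 ≈ -0.63.
|E| < 1, so demand is inelastic at this price.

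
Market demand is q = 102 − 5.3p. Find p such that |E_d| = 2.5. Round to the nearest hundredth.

Set −bp/(a − bp) = −2.5 ⇒ bp = 2.5(a − bp) ⇒ bp(1+2.5) = 2.5·a.
p = 2.5·102/(5.3·3.5) ≈ 13.75.

13.75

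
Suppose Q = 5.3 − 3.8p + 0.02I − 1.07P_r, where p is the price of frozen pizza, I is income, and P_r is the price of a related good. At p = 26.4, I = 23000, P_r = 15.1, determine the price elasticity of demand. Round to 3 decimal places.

-0.288

Evaluating quantity at (p, I, P_r) gives Q = 5.3 − 3.8(26.4) + 0.02(23000) − 1.07(15.1) = 5.3 − 100.32 + 460 − 16.157 = 348.823.
∂Q/∂p = −3.8, so E_p = (−3.8)·(26.4/348.823) ≈ -0.288.
|E_p| < 1: demand is inelastic.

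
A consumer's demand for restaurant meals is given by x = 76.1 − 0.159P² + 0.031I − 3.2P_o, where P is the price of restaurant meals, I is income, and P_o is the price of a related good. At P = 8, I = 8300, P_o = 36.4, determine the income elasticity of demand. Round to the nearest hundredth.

1.24

Substituting, x = 76.1 − 0.159(8)² + 0.031(8300) − 3.2(36.4) = 76.1 − 10.176 + 257.3 − 116.48 = 206.744.
∂x/∂I = +0.031, so E_I = 0.031·(8300/206.744) ≈ 1.24.
E_I > 1: normal good (luxury).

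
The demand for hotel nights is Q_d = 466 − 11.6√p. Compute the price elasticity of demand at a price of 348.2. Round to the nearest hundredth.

-0.43

At p = 348.2, Q_d = 249.5426.
dQ_d/dp = −11.6/(2√p) = −11.6/(2·18.6601).
Point elasticity E = (dQ_d/dp)·(p/Q_d) = -0.3108 × 348.2/249.5426 ≈ -0.43.
|E| < 1, so demand is inelastic at this price.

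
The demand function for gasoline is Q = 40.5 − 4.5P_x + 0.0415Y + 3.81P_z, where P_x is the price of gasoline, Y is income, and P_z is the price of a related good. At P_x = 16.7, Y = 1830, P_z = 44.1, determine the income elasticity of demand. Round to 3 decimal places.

First evaluate Q: 40.5 − 4.5(16.7) + 0.0415(1830) + 3.81(44.1) = 40.5 − 75.15 + 75.945 + 168.021 = 209.316.
∂Q/∂Y = +0.0415, so E_I = 0.0415·(1830/209.316) ≈ 0.363.
E_I ∈ (0,1): normal good (necessity).

0.363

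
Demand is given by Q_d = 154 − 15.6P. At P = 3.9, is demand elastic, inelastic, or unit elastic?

inelastic

At P = 3.9, Q_d = 93.16.
dQ_d/dP = −15.6.
Point elasticity E = (dQ_d/dP)·(P/Q_d) = -15.6 × 3.9/93.16 ≈ -0.653.
|E| ≈ 0.653 < 1, so demand is inelastic.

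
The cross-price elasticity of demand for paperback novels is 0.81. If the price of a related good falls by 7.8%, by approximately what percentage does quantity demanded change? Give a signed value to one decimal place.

-6.3

%ΔQ ≈ E × %ΔP_y = (0.81) × (-7.8%) ≈ -6.3%.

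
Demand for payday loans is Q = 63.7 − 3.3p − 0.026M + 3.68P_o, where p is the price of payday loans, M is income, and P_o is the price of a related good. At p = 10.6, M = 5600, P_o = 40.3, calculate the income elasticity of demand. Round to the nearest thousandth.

-4.633

Substituting, Q = 63.7 − 3.3(10.6) − 0.026(5600) + 3.68(40.3) = 63.7 − 34.98 − 145.6 + 148.304 = 31.424.
∂Q/∂M = −0.026, so E_I = -0.026·(5600/31.424) ≈ -4.633.
E_I < 0: inferior good.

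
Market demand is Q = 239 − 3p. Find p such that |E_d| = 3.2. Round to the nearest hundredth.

Set −bp/(a − bp) = −3.2 ⇒ bp = 3.2(a − bp) ⇒ bp(1+3.2) = 3.2·a.
p = 3.2·239/(3·4.2) ≈ 60.70.

60.70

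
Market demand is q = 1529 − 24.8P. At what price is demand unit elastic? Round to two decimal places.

For linear demand q = a − bP, E = −bP/(a − bP). |E| = 1 ⇒ bP = a − bP ⇒ P = a/(2b).
P = 1529/(2·24.8) ≈ 30.83.

30.83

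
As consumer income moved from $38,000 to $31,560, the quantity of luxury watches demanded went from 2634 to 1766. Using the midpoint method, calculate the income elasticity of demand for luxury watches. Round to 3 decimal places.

%ΔQ = (1766 − 2634)/[(2634+1766)/2] = -868/2200 ≈ -0.3945.
%ΔY = (31,560 − 38,000)/[(38,000+31,560)/2] = -6440/34780 ≈ -0.1852.
E_I = %ΔQ/%ΔY ≈ 2.131.
E_I > 1: normal good (luxury).

2.131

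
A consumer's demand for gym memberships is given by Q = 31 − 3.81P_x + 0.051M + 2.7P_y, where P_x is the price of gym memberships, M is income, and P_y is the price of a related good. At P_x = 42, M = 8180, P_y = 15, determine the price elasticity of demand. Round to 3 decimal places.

-0.487

Q = 31 − 3.81(42) + 0.051(8180) + 2.7(15) = 31 − 160.02 + 417.18 + 40.5 = 328.66.
∂Q/∂P_x = −3.81, so E_p = (−3.81)·(42/328.66) ≈ -0.487.
|E_p| < 1: demand is inelastic.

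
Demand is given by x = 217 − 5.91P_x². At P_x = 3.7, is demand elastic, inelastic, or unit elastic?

elastic

At P_x = 3.7, x = 136.0921.
dx/dP_x = −2·5.91·P_x = −43.734.
Point elasticity E = (dx/dP_x)·(P_x/x) = -43.734 × 3.7/136.0921 ≈ -1.189.
|E| ≈ 1.189 > 1, so demand is elastic.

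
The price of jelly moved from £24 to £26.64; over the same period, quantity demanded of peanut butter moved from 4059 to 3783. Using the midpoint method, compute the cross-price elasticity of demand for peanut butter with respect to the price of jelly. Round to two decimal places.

-0.68

%ΔQ_x = (3783 − 4059)/[(4059+3783)/2] = -276/3921 ≈ -0.0704.
%ΔP_y = (26.64 − 24)/[(24+26.64)/2] ≈ 0.1043.
E_xy = -0.0704/0.1043 ≈ -0.68.
E_xy < 0, so peanut butter and jelly are complements.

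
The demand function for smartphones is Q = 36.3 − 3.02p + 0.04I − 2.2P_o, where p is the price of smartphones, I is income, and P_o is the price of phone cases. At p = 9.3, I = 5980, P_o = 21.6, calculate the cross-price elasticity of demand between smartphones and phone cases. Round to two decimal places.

-0.24

Q = 36.3 − 3.02(9.3) + 0.04(5980) − 2.2(21.6) = 36.3 − 28.086 + 239.2 − 47.52 = 199.894.
∂Q/∂P_o = −2.2, so E_xy = -2.2·(21.6/199.894) ≈ -0.24.
E_xy < 0: the goods are complements.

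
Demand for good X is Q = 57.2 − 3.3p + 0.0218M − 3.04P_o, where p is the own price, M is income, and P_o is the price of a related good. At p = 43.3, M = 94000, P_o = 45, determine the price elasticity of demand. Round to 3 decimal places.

Q = 57.2 − 3.3(43.3) + 0.0218(94000) − 3.04(45) = 57.2 − 142.89 + 2049.2 − 136.8 = 1826.71.
∂Q/∂p = −3.3, so E_p = (−3.3)·(43.3/1826.71) ≈ -0.078.
|E_p| < 1: demand is inelastic.

-0.078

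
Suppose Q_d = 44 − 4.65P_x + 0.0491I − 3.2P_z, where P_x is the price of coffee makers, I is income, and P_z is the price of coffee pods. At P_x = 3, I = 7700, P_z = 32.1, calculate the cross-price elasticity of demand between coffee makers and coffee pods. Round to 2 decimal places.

At the given point, Q_d = 44 − 4.65(3) + 0.0491(7700) − 3.2(32.1) = 44 − 13.95 + 378.07 − 102.72 = 305.4.
∂Q_d/∂P_z = −3.2, so E_xy = -3.2·(32.1/305.4) ≈ -0.34.
E_xy < 0: the goods are complements.

-0.34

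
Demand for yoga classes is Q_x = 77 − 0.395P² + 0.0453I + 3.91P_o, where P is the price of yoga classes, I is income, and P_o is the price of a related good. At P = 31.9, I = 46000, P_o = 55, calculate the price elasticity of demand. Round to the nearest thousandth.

First evaluate Q_x: 77 − 0.395(31.9)² + 0.0453(46000) + 3.91(55) = 77 − 401.956 + 2083.8 + 215.05 = 1973.8941.
∂Q_x/∂P = −2·0.395·P = -25.201, so E_p = -25.201·(31.9/1973.8941) ≈ -0.407.
|E_p| < 1: demand is inelastic.

-0.407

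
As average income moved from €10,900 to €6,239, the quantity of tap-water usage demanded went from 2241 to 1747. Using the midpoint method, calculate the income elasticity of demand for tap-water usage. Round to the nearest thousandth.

%ΔQ = (1747 − 2241)/[(2241+1747)/2] = -494/1994 ≈ -0.2477.
%ΔY = (6,239 − 10,900)/[(10,900+6,239)/2] = -4661/8569.5 ≈ -0.5439.
E_I = %ΔQ/%ΔY ≈ 0.455.
E_I ∈ (0,1): normal good (necessity).

0.455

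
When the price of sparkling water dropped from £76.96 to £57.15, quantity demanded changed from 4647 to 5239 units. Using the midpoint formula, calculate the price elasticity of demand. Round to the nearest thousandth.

-0.405

%ΔQ = (5239 − 4647)/[(4647 + 5239)/2] = 592/4943 ≈ 0.1198.
%Δp = (57.15 − 76.96)/[(76.96 + 57.15)/2] = -19.81/67.055 ≈ -0.2954.
Arc elasticity E = %ΔQ/%Δp ≈ 0.1198/-0.2954 ≈ -0.405.
|E| < 1: demand is inelastic over this range.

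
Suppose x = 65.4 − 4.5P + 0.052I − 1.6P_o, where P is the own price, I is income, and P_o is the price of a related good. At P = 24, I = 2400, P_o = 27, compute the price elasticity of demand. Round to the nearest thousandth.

Evaluating quantity at (P, I, P_o) gives x = 65.4 − 4.5(24) + 0.052(2400) − 1.6(27) = 65.4 − 108 + 124.8 − 43.2 = 39.
∂x/∂P = −4.5, so E_p = (−4.5)·(24/39) ≈ -2.769.
|E_p| > 1: demand is elastic.

-2.769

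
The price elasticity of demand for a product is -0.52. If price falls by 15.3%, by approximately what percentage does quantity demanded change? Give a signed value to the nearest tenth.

8.0

%ΔQ ≈ E × %ΔP = (-0.52) × (-15.3%) ≈ 8.0%.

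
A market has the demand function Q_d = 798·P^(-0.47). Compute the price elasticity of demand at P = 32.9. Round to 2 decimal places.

For a Cobb–Douglas (constant-elasticity) form Q_d = A·P^α·…, the elasticity with respect to P equals the exponent α at every point.
Here the exponent on P is -0.47, so the price elasticity of demand is -0.47.

-0.47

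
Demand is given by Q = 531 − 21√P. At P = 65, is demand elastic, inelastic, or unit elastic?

inelastic

At P = 65, Q = 361.6926.
dQ/dP = −21/(2√P) = −21/(2·8.0623).
Point elasticity E = (dQ/dP)·(P/Q) = -1.3024 × 65/361.6926 ≈ -0.234.
|E| ≈ 0.234 < 1, so demand is inelastic.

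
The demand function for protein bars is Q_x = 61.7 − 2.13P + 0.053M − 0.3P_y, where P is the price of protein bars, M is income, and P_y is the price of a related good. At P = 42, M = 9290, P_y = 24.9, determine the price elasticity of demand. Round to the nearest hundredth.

First evaluate Q_x: 61.7 − 2.13(42) + 0.053(9290) − 0.3(24.9) = 61.7 − 89.46 + 492.37 − 7.47 = 457.14.
∂Q_x/∂P = −2.13, so E_p = (−2.13)·(42/457.14) ≈ -0.20.
|E_p| < 1: demand is inelastic.

-0.20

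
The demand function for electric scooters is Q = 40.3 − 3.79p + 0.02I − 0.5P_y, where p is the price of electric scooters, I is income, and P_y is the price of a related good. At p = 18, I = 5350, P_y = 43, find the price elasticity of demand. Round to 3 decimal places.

-1.185

Q = 40.3 − 3.79(18) + 0.02(5350) − 0.5(43) = 40.3 − 68.22 + 107 − 21.5 = 57.58.
∂Q/∂p = −3.79, so E_p = (−3.79)·(18/57.58) ≈ -1.185.
|E_p| > 1: demand is elastic.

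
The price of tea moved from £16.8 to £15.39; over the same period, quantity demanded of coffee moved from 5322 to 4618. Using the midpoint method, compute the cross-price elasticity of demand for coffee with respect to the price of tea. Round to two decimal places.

%ΔQ_x = (4618 − 5322)/[(5322+4618)/2] = -704/4970 ≈ -0.1416.
%ΔP_y = (15.39 − 16.8)/[(16.8+15.39)/2] ≈ -0.0876.
E_xy = -0.1416/-0.0876 ≈ 1.62.
E_xy > 0, so coffee and tea are substitutes.

1.62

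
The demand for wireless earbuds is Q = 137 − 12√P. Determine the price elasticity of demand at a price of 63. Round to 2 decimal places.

-1.14

At P = 63, Q = 41.753.
dQ/dP = −12/(2√P) = −12/(2·7.9373).
Point elasticity E = (dQ/dP)·(P/Q) = -0.7559 × 63/41.753 ≈ -1.14.
|E| > 1, so demand is elastic at this price.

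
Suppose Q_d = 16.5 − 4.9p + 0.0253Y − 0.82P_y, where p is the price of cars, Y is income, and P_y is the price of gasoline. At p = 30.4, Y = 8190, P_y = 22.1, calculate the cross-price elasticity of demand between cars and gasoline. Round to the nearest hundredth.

Q_d = 16.5 − 4.9(30.4) + 0.0253(8190) − 0.82(22.1) = 16.5 − 148.96 + 207.207 − 18.122 = 56.625.
∂Q_d/∂P_y = −0.82, so E_xy = -0.82·(22.1/56.625) ≈ -0.32.
E_xy < 0: the goods are complements.

-0.32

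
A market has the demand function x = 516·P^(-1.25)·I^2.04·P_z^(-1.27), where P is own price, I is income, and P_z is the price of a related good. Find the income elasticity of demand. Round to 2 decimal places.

For a Cobb–Douglas (constant-elasticity) form x = A·I^α·…, the elasticity with respect to I equals the exponent α at every point.
Here the exponent on I is 2.04, so the income elasticity of demand is 2.04.

2.04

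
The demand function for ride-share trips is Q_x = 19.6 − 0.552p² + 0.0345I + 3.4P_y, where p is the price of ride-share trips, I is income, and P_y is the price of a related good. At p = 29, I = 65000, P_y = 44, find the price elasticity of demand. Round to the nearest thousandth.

At the given point, Q_x = 19.6 − 0.552(29)² + 0.0345(65000) + 3.4(44) = 19.6 − 464.232 + 2242.5 + 149.6 = 1947.468.
∂Q_x/∂p = −2·0.552·p = -32.016, so E_p = -32.016·(29/1947.468) ≈ -0.477.
|E_p| < 1: demand is inelastic.

-0.477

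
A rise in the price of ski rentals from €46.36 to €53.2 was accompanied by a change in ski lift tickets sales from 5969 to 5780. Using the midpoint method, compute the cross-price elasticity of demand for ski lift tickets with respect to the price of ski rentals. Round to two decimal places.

%ΔQ_x = (5780 − 5969)/[(5969+5780)/2] = -189/5874.5 ≈ -0.0322.
%ΔP_y = (53.2 − 46.36)/[(46.36+53.2)/2] ≈ 0.1374.
E_xy = -0.0322/0.1374 ≈ -0.23.
E_xy < 0, so ski lift tickets and ski rentals are complements.

-0.23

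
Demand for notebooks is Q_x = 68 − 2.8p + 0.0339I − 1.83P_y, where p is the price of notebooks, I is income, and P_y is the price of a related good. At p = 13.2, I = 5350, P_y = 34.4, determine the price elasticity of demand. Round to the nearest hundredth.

-0.25

Substituting, Q_x = 68 − 2.8(13.2) + 0.0339(5350) − 1.83(34.4) = 68 − 36.96 + 181.365 − 62.952 = 149.453.
∂Q_x/∂p = −2.8, so E_p = (−2.8)·(13.2/149.453) ≈ -0.25.
|E_p| < 1: demand is inelastic.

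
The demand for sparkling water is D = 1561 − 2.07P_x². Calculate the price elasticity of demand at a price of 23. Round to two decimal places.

-4.70

At P_x = 23, D = 465.97.
dD/dP_x = −2·2.07·P_x = −95.22.
Point elasticity E = (dD/dP_x)·(P_x/D) = -95.22 × 23/465.97 ≈ -4.70.
|E| > 1, so demand is elastic at this price.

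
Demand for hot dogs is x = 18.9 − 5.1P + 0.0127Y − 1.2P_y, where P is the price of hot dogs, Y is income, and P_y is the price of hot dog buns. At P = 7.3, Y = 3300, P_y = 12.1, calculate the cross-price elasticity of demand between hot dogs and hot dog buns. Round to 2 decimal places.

At the given point, x = 18.9 − 5.1(7.3) + 0.0127(3300) − 1.2(12.1) = 18.9 − 37.23 + 41.91 − 14.52 = 9.06.
∂x/∂P_y = −1.2, so E_xy = -1.2·(12.1/9.06) ≈ -1.60.
E_xy < 0: the goods are complements.

-1.60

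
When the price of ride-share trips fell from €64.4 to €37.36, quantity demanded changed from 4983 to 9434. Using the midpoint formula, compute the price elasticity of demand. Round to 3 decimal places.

-1.162

%ΔQ = (9434 − 4983)/[(4983 + 9434)/2] = 4451/7208.5 ≈ 0.6175.
%ΔP = (37.36 − 64.4)/[(64.4 + 37.36)/2] = -27.04/50.88 ≈ -0.5314.
Arc elasticity E = %ΔQ/%ΔP ≈ 0.6175/-0.5314 ≈ -1.162.
|E| > 1: demand is elastic over this range.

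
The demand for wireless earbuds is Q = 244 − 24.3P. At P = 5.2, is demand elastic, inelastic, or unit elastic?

elastic

At P = 5.2, Q = 117.64.
dQ/dP = −24.3.
Point elasticity E = (dQ/dP)·(P/Q) = -24.3 × 5.2/117.64 ≈ -1.074.
|E| ≈ 1.074 > 1, so demand is elastic.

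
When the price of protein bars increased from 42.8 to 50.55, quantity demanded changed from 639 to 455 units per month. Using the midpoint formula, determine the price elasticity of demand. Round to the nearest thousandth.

-2.026

%ΔQ = (455 − 639)/[(639 + 455)/2] = -184/547 ≈ -0.3364.
%ΔP = (50.55 − 42.8)/[(42.8 + 50.55)/2] = 7.75/46.675 ≈ 0.1660.
Arc elasticity E = %ΔQ/%ΔP ≈ -0.3364/0.1660 ≈ -2.026.
|E| > 1: demand is elastic over this range.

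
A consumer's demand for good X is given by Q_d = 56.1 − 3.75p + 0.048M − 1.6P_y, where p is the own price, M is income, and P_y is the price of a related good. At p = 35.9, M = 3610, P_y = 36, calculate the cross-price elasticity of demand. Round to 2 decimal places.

At the given point, Q_d = 56.1 − 3.75(35.9) + 0.048(3610) − 1.6(36) = 56.1 − 134.625 + 173.28 − 57.6 = 37.155.
∂Q_d/∂P_y = −1.6, so E_xy = -1.6·(36/37.155) ≈ -1.55.
E_xy < 0: the goods are complements.

-1.55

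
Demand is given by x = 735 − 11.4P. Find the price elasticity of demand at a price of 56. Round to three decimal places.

-6.609

At P = 56, x = 96.6.
dx/dP = −11.4.
Point elasticity E = (dx/dP)·(P/x) = -11.4 × 56/96.6 ≈ -6.609.
|E| > 1, so demand is elastic at this price.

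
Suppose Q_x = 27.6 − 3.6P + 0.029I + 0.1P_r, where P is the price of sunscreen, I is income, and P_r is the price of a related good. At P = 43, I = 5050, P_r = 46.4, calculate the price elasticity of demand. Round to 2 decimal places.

-6.48

At the given point, Q_x = 27.6 − 3.6(43) + 0.029(5050) + 0.1(46.4) = 27.6 − 154.8 + 146.45 + 4.64 = 23.89.
∂Q_x/∂P = −3.6, so E_p = (−3.6)·(43/23.89) ≈ -6.48.
|E_p| > 1: demand is elastic.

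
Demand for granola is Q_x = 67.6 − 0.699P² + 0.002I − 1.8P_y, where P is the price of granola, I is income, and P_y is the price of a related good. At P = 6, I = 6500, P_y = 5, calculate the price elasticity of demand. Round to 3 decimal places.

-1.084

First evaluate Q_x: 67.6 − 0.699(6)² + 0.002(6500) − 1.8(5) = 67.6 − 25.164 + 13 − 9 = 46.436.
∂Q_x/∂P = −2·0.699·P = -8.388, so E_p = -8.388·(6/46.436) ≈ -1.084.
|E_p| > 1: demand is elastic.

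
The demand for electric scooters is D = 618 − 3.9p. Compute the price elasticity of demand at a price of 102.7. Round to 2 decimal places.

At p = 102.7, D = 217.47.
dD/dp = −3.9.
Point elasticity E = (dD/dp)·(p/D) = -3.9 × 102.7/217.47 ≈ -1.84.
|E| > 1, so demand is elastic at this price.

-1.84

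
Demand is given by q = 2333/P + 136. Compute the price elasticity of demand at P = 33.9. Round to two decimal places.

At P = 33.9, q = 204.8201.
dq/dP = −2333/P² = −2.0301.
Point elasticity E = (dq/dP)·(P/q) = -2.0301 × 33.9/204.8201 ≈ -0.34.
|E| < 1, so demand is inelastic at this price.

-0.34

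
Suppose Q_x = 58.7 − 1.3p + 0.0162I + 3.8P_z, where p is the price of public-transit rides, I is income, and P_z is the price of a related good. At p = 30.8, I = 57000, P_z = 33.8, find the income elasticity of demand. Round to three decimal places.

0.863

Substituting, Q_x = 58.7 − 1.3(30.8) + 0.0162(57000) + 3.8(33.8) = 58.7 − 40.04 + 923.4 + 128.44 = 1070.5.
∂Q_x/∂I = +0.0162, so E_I = 0.0162·(57000/1070.5) ≈ 0.863.
E_I ∈ (0,1): normal good (necessity).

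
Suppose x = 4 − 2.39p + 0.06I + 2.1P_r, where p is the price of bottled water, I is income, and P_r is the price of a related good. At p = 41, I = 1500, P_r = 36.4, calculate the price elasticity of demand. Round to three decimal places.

At the given point, x = 4 − 2.39(41) + 0.06(1500) + 2.1(36.4) = 4 − 97.99 + 90 + 76.44 = 72.45.
∂x/∂p = −2.39, so E_p = (−2.39)·(41/72.45) ≈ -1.353.
|E_p| > 1: demand is elastic.

-1.353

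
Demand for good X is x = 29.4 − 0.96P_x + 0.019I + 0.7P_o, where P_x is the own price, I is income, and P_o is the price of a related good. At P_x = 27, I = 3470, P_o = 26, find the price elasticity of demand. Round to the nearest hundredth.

-0.30

First evaluate x: 29.4 − 0.96(27) + 0.019(3470) + 0.7(26) = 29.4 − 25.92 + 65.93 + 18.2 = 87.61.
∂x/∂P_x = −0.96, so E_p = (−0.96)·(27/87.61) ≈ -0.30.
|E_p| < 1: demand is inelastic.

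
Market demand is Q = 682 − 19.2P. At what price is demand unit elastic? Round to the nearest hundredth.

17.76

For linear demand Q = a − bP, E = −bP/(a − bP). |E| = 1 ⇒ bP = a − bP ⇒ P = a/(2b).
P = 682/(2·19.2) ≈ 17.76.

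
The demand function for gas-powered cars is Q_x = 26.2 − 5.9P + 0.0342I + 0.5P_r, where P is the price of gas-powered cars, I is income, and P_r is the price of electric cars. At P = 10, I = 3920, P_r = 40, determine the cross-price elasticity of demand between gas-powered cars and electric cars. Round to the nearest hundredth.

Substituting, Q_x = 26.2 − 5.9(10) + 0.0342(3920) + 0.5(40) = 26.2 − 59 + 134.064 + 20 = 121.264.
∂Q_x/∂P_r = +0.5, so E_xy = 0.5·(40/121.264) ≈ 0.16.
E_xy > 0: the goods are substitutes.

0.16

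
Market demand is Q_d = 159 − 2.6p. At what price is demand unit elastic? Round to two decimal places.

30.58

For linear demand Q_d = a − bp, E = −bp/(a − bp). |E| = 1 ⇒ bp = a − bp ⇒ p = a/(2b).
p = 159/(2·2.6) ≈ 30.58.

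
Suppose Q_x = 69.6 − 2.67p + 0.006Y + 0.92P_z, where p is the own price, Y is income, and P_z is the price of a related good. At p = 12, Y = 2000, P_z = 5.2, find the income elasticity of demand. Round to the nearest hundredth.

0.22

First evaluate Q_x: 69.6 − 2.67(12) + 0.006(2000) + 0.92(5.2) = 69.6 − 32.04 + 12 + 4.784 = 54.344.
∂Q_x/∂Y = +0.006, so E_I = 0.006·(2000/54.344) ≈ 0.22.
E_I ∈ (0,1): normal good (necessity).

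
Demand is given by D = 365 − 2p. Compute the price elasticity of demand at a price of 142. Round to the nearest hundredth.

-3.51

At p = 142, D = 81.
dD/dp = −2.
Point elasticity E = (dD/dp)·(p/D) = -2 × 142/81 ≈ -3.51.
|E| > 1, so demand is elastic at this price.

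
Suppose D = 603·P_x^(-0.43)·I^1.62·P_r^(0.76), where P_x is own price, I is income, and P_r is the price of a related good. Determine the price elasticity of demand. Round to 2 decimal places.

For a Cobb–Douglas (constant-elasticity) form D = A·P_x^α·…, the elasticity with respect to P_x equals the exponent α at every point.
Here the exponent on P_x is -0.43, so the price elasticity of demand is -0.43.

-0.43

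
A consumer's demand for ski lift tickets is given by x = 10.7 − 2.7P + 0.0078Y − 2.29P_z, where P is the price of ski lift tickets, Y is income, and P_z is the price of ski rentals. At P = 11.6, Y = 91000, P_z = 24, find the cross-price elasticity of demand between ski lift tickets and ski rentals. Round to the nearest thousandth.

Evaluating quantity at (P, Y, P_z) gives x = 10.7 − 2.7(11.6) + 0.0078(91000) − 2.29(24) = 10.7 − 31.32 + 709.8 − 54.96 = 634.22.
∂x/∂P_z = −2.29, so E_xy = -2.29·(24/634.22) ≈ -0.087.
E_xy < 0: the goods are complements.

-0.087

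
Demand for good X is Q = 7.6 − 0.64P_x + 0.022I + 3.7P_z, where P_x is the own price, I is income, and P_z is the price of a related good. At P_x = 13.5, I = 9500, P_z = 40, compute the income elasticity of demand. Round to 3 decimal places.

Q = 7.6 − 0.64(13.5) + 0.022(9500) + 3.7(40) = 7.6 − 8.64 + 209 + 148 = 355.96.
∂Q/∂I = +0.022, so E_I = 0.022·(9500/355.96) ≈ 0.587.
E_I ∈ (0,1): normal good (necessity).

0.587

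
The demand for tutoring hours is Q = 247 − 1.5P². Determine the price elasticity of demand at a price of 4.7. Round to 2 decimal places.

-0.31

At P = 4.7, Q = 213.865.
dQ/dP = −2·1.5·P = −14.1.
Point elasticity E = (dQ/dP)·(P/Q) = -14.1 × 4.7/213.865 ≈ -0.31.
|E| < 1, so demand is inelastic at this price.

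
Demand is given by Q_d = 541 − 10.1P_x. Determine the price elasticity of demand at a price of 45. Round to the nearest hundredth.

At P_x = 45, Q_d = 86.5.
dQ_d/dP_x = −10.1.
Point elasticity E = (dQ_d/dP_x)·(P_x/Q_d) = -10.1 × 45/86.5 ≈ -5.25.
|E| > 1, so demand is elastic at this price.

-5.25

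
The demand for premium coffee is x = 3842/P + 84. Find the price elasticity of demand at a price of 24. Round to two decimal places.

-0.66

At P = 24, x = 244.0833.
dx/dP = −3842/P² = −6.6701.
Point elasticity E = (dx/dP)·(P/x) = -6.6701 × 24/244.0833 ≈ -0.66.
|E| < 1, so demand is inelastic at this price.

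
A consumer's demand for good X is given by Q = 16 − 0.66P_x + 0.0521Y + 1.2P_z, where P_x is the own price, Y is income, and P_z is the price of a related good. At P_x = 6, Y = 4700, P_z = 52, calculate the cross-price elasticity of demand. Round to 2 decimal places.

Evaluating quantity at (P_x, Y, P_z) gives Q = 16 − 0.66(6) + 0.0521(4700) + 1.2(52) = 16 − 3.96 + 244.87 + 62.4 = 319.31.
∂Q/∂P_z = +1.2, so E_xy = 1.2·(52/319.31) ≈ 0.20.
E_xy > 0: the goods are substitutes.

0.20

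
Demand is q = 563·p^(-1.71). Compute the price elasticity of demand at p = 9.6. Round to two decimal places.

-1.71

For a Cobb–Douglas (constant-elasticity) form q = A·p^α·…, the elasticity with respect to p equals the exponent α at every point.
Here the exponent on p is -1.71, so the price elasticity of demand is -1.71.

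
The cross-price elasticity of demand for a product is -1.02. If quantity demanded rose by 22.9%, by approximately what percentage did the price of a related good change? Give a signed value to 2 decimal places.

-22.45

%ΔQ ≈ E × %ΔP_y ⇒ %ΔP_y = %ΔQ / E = (22.9%)/(-1.02) ≈ -22.45%.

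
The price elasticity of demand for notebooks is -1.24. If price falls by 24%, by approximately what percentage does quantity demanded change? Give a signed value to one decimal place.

%ΔQ ≈ E × %ΔP = (-1.24) × (-24%) ≈ 29.8%.

29.8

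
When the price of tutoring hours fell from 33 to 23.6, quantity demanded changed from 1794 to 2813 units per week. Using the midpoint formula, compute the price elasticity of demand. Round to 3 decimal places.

%ΔQ = (2813 − 1794)/[(1794 + 2813)/2] = 1019/2303.5 ≈ 0.4424.
%Δp = (23.6 − 33)/[(33 + 23.6)/2] = -9.4/28.3 ≈ -0.3322.
Arc elasticity E = %ΔQ/%Δp ≈ 0.4424/-0.3322 ≈ -1.332.
|E| > 1: demand is elastic over this range.

-1.332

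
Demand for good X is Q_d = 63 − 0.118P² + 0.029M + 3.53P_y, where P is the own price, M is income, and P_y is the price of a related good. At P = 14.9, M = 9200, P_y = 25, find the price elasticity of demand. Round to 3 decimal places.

At the given point, Q_d = 63 − 0.118(14.9)² + 0.029(9200) + 3.53(25) = 63 − 26.1972 + 266.8 + 88.25 = 391.8528.
∂Q_d/∂P = −2·0.118·P = -3.5164, so E_p = -3.5164·(14.9/391.8528) ≈ -0.134.
|E_p| < 1: demand is inelastic.

-0.134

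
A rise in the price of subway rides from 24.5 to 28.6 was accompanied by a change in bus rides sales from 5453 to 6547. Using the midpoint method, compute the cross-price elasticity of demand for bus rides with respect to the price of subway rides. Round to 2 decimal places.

%ΔQ_x = (6547 − 5453)/[(5453+6547)/2] = 1094/6000 ≈ 0.1823.
%ΔP_y = (28.6 − 24.5)/[(24.5+28.6)/2] ≈ 0.1544.
E_xy = 0.1823/0.1544 ≈ 1.18.
E_xy > 0, so bus rides and subway rides are substitutes.

1.18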